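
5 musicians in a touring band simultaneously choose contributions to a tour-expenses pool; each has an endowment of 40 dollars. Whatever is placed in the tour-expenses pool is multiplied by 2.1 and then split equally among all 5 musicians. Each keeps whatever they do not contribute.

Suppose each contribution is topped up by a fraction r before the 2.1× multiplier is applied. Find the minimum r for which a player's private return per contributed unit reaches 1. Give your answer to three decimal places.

1.381

With matching at rate r, one contributed unit becomes (1 + r) in the tour-expenses pool and returns 2.1 × (1 + r) / 5 to the contributor.
Setting this equal to 1: 1 + r = 5/2.1 = 2.3810.
So the minimum matching rate is r = 2.3810 − 1 = 1.381.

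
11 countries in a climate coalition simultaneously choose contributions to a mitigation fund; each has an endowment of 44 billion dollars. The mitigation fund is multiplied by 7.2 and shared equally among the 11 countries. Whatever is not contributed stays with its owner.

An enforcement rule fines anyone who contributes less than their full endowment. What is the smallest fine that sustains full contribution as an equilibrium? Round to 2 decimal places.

Given the others contribute fully, the best deviation is to contribute 0 (any partial contribution still incurs the fine and gives up units whose private return 0.6545 is below 1).
Deviating from 44 to 0 saves 44 billion dollars but forfeits the deviator's share of the drop in the mitigation fund: 7.2/11 × 44 = 28.80.
So the deviation gain is 44 − 28.80 = 15.20, and the fine must be at least 15.20 billion dollars to wipe it out.

15.20 billion dollars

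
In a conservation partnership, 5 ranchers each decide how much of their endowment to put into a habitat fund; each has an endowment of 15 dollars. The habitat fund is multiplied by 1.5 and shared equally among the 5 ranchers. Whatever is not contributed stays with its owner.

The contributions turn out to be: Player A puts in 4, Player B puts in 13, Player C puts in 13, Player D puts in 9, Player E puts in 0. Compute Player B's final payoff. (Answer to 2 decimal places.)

Total contributed: 4 + 13 + 13 + 9 + 0 = 39.
Each receives 1.5 × 39 / 5 = 11.70 from the habitat fund.
Player B keeps 15 − 13 = 2, so Player B's payoff is 2 + 11.70 = 13.70.

13.70 dollars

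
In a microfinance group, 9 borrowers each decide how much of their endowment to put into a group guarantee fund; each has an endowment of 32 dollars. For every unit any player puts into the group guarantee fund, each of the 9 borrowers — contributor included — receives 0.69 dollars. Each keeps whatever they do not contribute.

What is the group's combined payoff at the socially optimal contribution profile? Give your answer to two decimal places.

Each contributed unit returns 6.210 to the group as a whole (0.69 to each of 9 players), which exceeds 1, so the social optimum is full contribution: group total = 6.210 × 288 = 1788.48.

1788.48 dollars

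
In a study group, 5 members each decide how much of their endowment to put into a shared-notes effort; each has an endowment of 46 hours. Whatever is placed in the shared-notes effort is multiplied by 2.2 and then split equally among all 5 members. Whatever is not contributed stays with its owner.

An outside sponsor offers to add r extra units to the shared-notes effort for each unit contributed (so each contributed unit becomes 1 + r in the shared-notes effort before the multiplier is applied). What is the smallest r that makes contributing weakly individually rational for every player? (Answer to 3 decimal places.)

With matching at rate r, one contributed unit becomes (1 + r) in the shared-notes effort and returns 2.2 × (1 + r) / 5 to the contributor.
Setting this equal to 1: 1 + r = 5/2.2 = 2.2727.
So the minimum matching rate is r = 2.2727 − 1 = 1.273.

1.273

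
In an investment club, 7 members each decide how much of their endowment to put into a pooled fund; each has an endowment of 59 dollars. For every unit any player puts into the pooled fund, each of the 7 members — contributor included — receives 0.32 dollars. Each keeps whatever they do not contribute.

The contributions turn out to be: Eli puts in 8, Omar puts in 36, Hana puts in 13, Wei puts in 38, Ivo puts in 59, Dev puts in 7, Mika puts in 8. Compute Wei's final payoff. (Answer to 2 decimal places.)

Total contributed: 8 + 36 + 13 + 38 + 59 + 7 + 8 = 169.
Each receives 0.32 × 169 = 54.08 from the pooled fund.
Wei keeps 59 − 38 = 21, so Wei's payoff is 21 + 54.08 = 75.08.

75.08 dollars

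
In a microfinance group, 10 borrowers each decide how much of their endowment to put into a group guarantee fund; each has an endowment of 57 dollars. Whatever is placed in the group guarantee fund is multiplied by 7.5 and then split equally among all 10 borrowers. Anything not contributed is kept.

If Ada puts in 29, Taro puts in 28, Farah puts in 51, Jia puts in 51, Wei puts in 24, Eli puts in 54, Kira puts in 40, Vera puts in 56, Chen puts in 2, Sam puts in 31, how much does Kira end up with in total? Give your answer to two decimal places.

Total contributed: 29 + 28 + 51 + 51 + 24 + 54 + 40 + 56 + 2 + 31 = 366.
Each receives 7.5 × 366 / 10 = 274.50 from the group guarantee fund.
Kira keeps 57 − 40 = 17, so Kira's payoff is 17 + 274.50 = 291.50.

291.50 dollars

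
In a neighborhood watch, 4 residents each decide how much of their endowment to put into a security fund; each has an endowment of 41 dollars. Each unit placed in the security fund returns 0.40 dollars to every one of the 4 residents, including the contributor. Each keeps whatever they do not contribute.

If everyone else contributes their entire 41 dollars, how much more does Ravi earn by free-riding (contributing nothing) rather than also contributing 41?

24.60 dollars

Switching from a contribution of 41 to 0 lets Ravi keep an extra 41 dollars, but lowers the security fund by 41, which costs Ravi their own share of that drop: 0.40 × 41 = 16.40.
Net gain = 41 − 16.40 = 24.60. The private return per contributed unit (0.40) is below 1, so free-riding is indeed the best response regardless of what the others do.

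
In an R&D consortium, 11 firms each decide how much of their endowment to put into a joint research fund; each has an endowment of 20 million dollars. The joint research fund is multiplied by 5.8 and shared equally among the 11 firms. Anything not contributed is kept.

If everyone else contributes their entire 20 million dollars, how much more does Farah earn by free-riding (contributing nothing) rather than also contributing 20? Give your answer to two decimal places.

9.45 million dollars

Switching from a contribution of 20 to 0 lets Farah keep an extra 20 million dollars, but lowers the joint research fund by 20, which costs Farah their own share of that drop: 5.8/11 × 20 = 10.55.
Net gain = 20 − 10.55 = 9.45. The private return per contributed unit (0.5273) is below 1, so free-riding is indeed the best response regardless of what the others do.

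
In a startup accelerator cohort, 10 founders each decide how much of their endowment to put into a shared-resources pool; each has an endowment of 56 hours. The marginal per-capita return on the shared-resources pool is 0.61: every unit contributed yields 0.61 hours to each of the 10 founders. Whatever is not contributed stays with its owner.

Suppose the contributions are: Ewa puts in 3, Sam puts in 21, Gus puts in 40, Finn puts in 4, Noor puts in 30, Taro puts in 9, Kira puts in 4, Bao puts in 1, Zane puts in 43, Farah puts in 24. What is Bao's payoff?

Total contributed: 3 + 21 + 40 + 4 + 30 + 9 + 4 + 1 + 43 + 24 = 179.
Each receives 0.61 × 179 = 109.19 from the shared-resources pool.
Bao keeps 56 − 1 = 55, so Bao's payoff is 55 + 109.19 = 164.19.

164.19 hours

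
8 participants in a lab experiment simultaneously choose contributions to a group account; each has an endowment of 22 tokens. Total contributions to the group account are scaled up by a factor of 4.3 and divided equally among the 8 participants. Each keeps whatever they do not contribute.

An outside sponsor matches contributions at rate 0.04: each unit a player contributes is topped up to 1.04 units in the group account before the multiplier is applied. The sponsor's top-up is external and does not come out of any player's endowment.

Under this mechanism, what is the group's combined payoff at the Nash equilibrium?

176.00 tokens

With the mechanism, a contributed unit returns 4.3 × 1.04 / 8 = 0.5590 per unit of net cost — still below 1 — so contributing 0 remains dominant for every player.
At the Nash equilibrium no one contributes; group total payoff = 8 × 22 = 176.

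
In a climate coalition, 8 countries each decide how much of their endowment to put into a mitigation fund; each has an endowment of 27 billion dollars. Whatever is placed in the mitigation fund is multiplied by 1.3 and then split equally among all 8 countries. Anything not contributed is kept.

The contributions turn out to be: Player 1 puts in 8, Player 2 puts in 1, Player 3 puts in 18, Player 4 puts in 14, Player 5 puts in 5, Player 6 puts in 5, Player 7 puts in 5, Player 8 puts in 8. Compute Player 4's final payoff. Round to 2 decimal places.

23.40 billion dollars

Total contributed: 8 + 1 + 18 + 14 + 5 + 5 + 5 + 8 = 64.
Each receives 1.3 × 64 / 8 = 10.40 from the mitigation fund.
Player 4 keeps 27 − 14 = 13, so Player 4's payoff is 13 + 10.40 = 23.40.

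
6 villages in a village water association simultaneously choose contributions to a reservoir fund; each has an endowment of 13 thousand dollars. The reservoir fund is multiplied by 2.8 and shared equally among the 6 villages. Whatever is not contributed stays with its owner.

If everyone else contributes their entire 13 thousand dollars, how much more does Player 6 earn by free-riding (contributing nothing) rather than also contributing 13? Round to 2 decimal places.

6.93 thousand dollars

Switching from a contribution of 13 to 0 lets Player 6 keep an extra 13 thousand dollars, but lowers the reservoir fund by 13, which costs Player 6 their own share of that drop: 2.8/6 × 13 = 6.07.
Net gain = 13 − 6.07 = 6.93. The private return per contributed unit (0.4667) is below 1, so free-riding is indeed the best response regardless of what the others do.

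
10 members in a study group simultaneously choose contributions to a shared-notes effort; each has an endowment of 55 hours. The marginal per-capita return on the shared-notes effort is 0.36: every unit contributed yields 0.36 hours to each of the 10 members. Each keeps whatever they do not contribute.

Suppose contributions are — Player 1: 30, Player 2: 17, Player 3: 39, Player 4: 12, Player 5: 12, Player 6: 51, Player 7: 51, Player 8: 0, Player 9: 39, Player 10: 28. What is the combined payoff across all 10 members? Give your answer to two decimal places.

Total contributed: 30 + 17 + 39 + 12 + 12 + 51 + 51 + 0 + 39 + 28 = 279; total kept: 10 × 55 − 279 = 271.
The shared-notes effort pays out 0.36 × 10 × 279 = 1004.40 in aggregate.
Group total = 271 + 1004.40 = 1275.40.

1275.40 hours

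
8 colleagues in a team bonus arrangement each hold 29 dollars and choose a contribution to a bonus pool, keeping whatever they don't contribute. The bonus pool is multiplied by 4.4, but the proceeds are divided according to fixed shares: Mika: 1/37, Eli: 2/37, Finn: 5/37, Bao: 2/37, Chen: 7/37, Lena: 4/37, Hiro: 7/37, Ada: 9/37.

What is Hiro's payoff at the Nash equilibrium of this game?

53.14 dollars

Player j's private return per contributed unit is 4.4 × (j's share). Contributing is weakly dominant for j when that share is at least 1/4.4 = 0.2273, and contributing 0 is dominant otherwise.
The only share above 0.2273 is Ada's 9/37, contributing 29; the remaining 7 contribute 0. Total contributed: 29.
Hiro keeps 29 and receives 4.4 × 29 × 7/37 = 24.14 from the bonus pool, for a payoff of 53.14.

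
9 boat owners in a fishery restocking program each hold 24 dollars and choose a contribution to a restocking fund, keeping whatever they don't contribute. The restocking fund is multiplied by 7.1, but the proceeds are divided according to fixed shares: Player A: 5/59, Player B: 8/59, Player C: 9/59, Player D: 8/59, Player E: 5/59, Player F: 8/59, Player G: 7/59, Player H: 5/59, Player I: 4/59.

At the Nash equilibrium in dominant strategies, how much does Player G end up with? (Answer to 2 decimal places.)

Player j's private return per contributed unit is 7.1 × (j's share). Contributing is weakly dominant for j when that share is at least 1/7.1 = 0.1408, and contributing 0 is dominant otherwise.
Only Player C (9/59) clears that bar, contributing 24; the remaining 8 contribute 0. Total contributed: 24.
Player G keeps 24 and receives 7.1 × 24 × 7/59 = 20.22 from the restocking fund, for a payoff of 44.22.

44.22 dollars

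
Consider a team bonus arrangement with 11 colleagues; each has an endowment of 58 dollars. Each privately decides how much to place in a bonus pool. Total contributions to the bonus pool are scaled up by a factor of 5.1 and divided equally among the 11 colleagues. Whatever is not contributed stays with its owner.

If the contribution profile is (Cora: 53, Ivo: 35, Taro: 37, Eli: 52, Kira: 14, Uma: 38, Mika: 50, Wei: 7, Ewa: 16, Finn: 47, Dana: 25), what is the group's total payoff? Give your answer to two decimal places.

Total contributed: 53 + 35 + 37 + 52 + 14 + 38 + 50 + 7 + 16 + 47 + 25 = 374; total kept: 11 × 58 − 374 = 264.
The bonus pool pays out 5.1 × 374 = 1907.40 in aggregate.
Group total = 264 + 1907.40 = 2171.40.

2171.40 dollars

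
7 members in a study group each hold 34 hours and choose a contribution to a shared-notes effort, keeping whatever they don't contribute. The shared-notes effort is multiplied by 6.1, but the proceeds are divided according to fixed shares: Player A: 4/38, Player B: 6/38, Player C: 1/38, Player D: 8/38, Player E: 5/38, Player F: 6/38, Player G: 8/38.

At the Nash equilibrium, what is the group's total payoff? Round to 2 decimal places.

For player j, contributing a unit is worthwhile iff 6.1 × (j's share) ≥ 1, i.e. iff j's share is at least 0.1639.
Player D and Player G clear that bar, contributing 34 each; the remaining 5 contribute 0. Total contributed: 68.
The shared-notes effort pays out 6.1 × 68 = 414.80 in total (split across the unequal shares, but the aggregate is all that matters for the group sum).
The 5 free-riders keep 34 each, adding 170. Group total = 170 + 414.80 = 584.80.

584.80 hours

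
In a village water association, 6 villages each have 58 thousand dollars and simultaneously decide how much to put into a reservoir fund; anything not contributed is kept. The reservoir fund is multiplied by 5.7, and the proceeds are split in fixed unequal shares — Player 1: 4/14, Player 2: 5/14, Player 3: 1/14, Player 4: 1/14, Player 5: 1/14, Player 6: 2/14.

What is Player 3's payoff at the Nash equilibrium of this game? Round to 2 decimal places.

105.23 thousand dollars

Player j's private return per contributed unit is 5.7 × (j's share). Contributing is weakly dominant for j when that share is at least 1/5.7 = 0.1754, and contributing 0 is dominant otherwise.
The shares above 0.1754 belong to Player 1 and Player 2, contributing 58 each; the remaining 4 contribute 0. Total contributed: 116.
Player 3 keeps 58 and receives 5.7 × 116 × 1/14 = 47.23 from the reservoir fund, for a payoff of 105.23.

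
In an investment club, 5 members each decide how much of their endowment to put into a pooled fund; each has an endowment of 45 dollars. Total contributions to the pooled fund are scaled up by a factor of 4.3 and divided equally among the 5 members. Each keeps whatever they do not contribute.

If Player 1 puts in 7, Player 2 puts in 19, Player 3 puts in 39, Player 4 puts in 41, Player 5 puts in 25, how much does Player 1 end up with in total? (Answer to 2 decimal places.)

Total contributed: 7 + 19 + 39 + 41 + 25 = 131.
Each receives 4.3 × 131 / 5 = 112.66 from the pooled fund.
Player 1 keeps 45 − 7 = 38, so Player 1's payoff is 38 + 112.66 = 150.66.

150.66 dollars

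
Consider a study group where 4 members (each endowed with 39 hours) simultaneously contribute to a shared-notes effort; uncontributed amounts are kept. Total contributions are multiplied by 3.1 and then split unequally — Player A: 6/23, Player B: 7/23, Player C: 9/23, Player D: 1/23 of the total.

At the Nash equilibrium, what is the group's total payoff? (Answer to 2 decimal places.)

For player j, contributing a unit is worthwhile iff 3.1 × (j's share) ≥ 1, i.e. iff j's share is at least 0.3226.
Only Player C (9/23) clears that bar, contributing 39; the remaining 3 contribute 0. Total contributed: 39.
The shared-notes effort pays out 3.1 × 39 = 120.90 in total (split across the unequal shares, but the aggregate is all that matters for the group sum).
The 3 free-riders keep 39 each, adding 117. Group total = 117 + 120.90 = 237.90.

237.90 hours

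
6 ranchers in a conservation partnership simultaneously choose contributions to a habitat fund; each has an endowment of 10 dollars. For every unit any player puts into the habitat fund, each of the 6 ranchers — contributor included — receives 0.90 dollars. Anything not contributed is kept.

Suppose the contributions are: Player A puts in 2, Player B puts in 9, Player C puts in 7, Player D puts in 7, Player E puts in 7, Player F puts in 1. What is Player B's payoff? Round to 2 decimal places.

Total contributed: 2 + 9 + 7 + 7 + 7 + 1 = 33.
Each receives 0.90 × 33 = 29.70 from the habitat fund.
Player B keeps 10 − 9 = 1, so Player B's payoff is 1 + 29.70 = 30.70.

30.70 dollars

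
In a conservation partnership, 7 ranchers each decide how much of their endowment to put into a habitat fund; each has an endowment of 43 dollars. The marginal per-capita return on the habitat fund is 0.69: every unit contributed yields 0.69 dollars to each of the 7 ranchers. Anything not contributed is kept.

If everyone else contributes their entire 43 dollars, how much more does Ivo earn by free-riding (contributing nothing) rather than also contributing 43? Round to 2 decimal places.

Switching from a contribution of 43 to 0 lets Ivo keep an extra 43 dollars, but lowers the habitat fund by 43, which costs Ivo their own share of that drop: 0.69 × 43 = 29.67.
Net gain = 43 − 29.67 = 13.33. The private return per contributed unit (0.69) is below 1, so free-riding is indeed the best response regardless of what the others do.

13.33 dollars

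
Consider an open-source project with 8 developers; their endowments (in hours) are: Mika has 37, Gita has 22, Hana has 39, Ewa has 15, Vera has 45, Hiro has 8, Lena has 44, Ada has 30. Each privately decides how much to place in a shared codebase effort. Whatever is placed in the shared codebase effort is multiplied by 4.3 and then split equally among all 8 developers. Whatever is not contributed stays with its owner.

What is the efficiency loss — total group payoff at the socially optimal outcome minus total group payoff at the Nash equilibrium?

The private return per contributed unit is 4.3/8 = 0.5375 < 1 for every player regardless of endowment, so the Nash equilibrium is zero contribution and the group total is Σ E_j = 37 + 22 + 39 + 15 + 45 + 8 + 44 + 30 = 240.
Each contributed unit returns 4.300 to the group, so the social optimum is full contribution by everyone: group total = 4.300 × 240 = 1032.00.
Efficiency loss = (4.300 − 1) × 240 = 792.00.

792.00 hours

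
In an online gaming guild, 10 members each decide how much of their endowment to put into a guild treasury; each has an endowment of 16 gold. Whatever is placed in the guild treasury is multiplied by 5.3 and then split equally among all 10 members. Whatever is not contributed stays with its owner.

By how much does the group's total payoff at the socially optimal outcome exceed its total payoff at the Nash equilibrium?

688.00 gold

Each contributed unit returns 5.3/10 = 0.5300 to its contributor — below 1 — so contributing 0 is dominant for every player. At the Nash equilibrium everyone keeps their 16, and the group total is 10 × 16 = 160.
Each contributed unit returns 5.300 to the group as a whole (0.5300 to each of 10 players), which exceeds 1, so the social optimum is full contribution: group total = 5.300 × 160 = 848.00.
Efficiency loss = 848.00 − 160 = 688.00.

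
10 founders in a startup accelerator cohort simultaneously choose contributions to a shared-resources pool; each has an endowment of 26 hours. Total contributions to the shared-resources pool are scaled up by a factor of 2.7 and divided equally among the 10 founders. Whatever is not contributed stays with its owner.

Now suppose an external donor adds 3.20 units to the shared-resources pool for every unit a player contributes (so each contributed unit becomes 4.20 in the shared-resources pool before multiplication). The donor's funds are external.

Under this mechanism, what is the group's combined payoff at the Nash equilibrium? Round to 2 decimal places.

2948.40 hours

With the mechanism, a contributed unit returns 2.7 × 4.20 / 10 = 1.1340 per unit of net cost to the contributor — now above 1 — so contributing fully is weakly dominant for every player.
So the Nash equilibrium is full contribution by all 10; the group earns 2.7 × 4.20 × 260 = 2948.40.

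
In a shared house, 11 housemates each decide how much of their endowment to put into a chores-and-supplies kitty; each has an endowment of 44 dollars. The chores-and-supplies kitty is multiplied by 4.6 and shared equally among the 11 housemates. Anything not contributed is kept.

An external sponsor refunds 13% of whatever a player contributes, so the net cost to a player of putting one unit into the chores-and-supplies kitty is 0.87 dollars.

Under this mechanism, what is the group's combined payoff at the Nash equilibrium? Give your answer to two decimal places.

484.00 dollars

The effective private return is (4.6/11) / 0.87 = 0.4807, which is still under 1, so the mechanism doesn't change anyone's dominant strategy: zero contribution.
Everyone keeps their endowment and the group total is 11 × 44 = 484.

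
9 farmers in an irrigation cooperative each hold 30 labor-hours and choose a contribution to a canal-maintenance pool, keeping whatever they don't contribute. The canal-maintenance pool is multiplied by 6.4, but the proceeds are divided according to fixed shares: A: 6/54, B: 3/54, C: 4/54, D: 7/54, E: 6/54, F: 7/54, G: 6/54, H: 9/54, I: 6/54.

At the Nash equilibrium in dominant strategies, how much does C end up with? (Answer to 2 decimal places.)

44.22 labor-hours

Player j's private return per contributed unit is 6.4 × (j's share). Contributing is weakly dominant for j when that share is at least 1/6.4 = 0.1563, and contributing 0 is dominant otherwise.
H alone (share 9/54) is above the threshold, contributing 30; the remaining 8 contribute 0. Total contributed: 30.
C keeps 30 and receives 6.4 × 30 × 4/54 = 14.22 from the canal-maintenance pool, for a payoff of 44.22.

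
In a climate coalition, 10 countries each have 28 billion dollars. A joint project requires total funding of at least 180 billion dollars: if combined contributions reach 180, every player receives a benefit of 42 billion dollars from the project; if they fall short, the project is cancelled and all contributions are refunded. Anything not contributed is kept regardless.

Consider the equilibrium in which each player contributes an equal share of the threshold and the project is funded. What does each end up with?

Equal share of the threshold: 180/10 = 18.
At this profile no one gains by cutting their contribution: any cut drops the total below 180, the project is cancelled, contributions are refunded, and the deviator ends with 28, which is less than 28 − 18 + 42 = 52. Contributing more than 18 just wastes the excess. So contributing exactly 18 is a best response.
Each player's payoff: 28 − 18 + 42 = 52.

52 billion dollars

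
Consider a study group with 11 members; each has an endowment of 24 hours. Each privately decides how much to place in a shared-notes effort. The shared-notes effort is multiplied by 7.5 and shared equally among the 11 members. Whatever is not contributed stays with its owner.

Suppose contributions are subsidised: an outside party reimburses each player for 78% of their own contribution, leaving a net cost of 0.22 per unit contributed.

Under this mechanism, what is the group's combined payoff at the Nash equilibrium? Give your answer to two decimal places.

2185.92 hours

With the mechanism, a contributed unit returns (7.5/11) / 0.22 = 3.0992 per unit of net cost to the contributor — now above 1 — so contributing fully is weakly dominant for every player.
So the Nash equilibrium is full contribution by all 11; the group earns 11 × (24 × 0.78 + 7.5 × 24) = 2185.92.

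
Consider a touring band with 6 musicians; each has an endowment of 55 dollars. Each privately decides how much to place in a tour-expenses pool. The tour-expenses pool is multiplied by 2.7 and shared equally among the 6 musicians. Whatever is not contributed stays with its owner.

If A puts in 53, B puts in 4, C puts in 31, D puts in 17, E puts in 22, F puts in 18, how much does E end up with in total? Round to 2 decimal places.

98.25 dollars

Total contributed: 53 + 4 + 31 + 17 + 22 + 18 = 145.
Each receives 2.7 × 145 / 6 = 65.25 from the tour-expenses pool.
E keeps 55 − 22 = 33, so E's payoff is 33 + 65.25 = 98.25.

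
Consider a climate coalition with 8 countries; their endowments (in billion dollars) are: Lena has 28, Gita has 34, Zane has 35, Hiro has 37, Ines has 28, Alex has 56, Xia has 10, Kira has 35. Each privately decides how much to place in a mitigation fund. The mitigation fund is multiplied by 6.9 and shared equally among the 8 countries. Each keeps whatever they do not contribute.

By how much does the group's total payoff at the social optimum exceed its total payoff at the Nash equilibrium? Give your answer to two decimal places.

The private return per contributed unit is 6.9/8 = 0.8625 < 1 for every player regardless of endowment, so the Nash equilibrium is zero contribution and the group total is Σ E_j = 28 + 34 + 35 + 37 + 28 + 56 + 10 + 35 = 263.
Each contributed unit returns 6.900 to the group, so the social optimum is full contribution by everyone: group total = 6.900 × 263 = 1814.70.
Efficiency loss = (6.900 − 1) × 263 = 1551.70.

1551.70 billion dollars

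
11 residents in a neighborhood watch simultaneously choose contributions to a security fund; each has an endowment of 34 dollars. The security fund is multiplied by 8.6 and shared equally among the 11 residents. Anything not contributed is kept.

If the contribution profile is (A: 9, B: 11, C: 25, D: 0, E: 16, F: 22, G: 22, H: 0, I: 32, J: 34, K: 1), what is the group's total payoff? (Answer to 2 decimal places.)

1681.20 dollars

Total contributed: 9 + 11 + 25 + 0 + 16 + 22 + 22 + 0 + 32 + 34 + 1 = 172; total kept: 11 × 34 − 172 = 202.
The security fund pays out 8.6 × 172 = 1479.20 in aggregate.
Group total = 202 + 1479.20 = 1681.20.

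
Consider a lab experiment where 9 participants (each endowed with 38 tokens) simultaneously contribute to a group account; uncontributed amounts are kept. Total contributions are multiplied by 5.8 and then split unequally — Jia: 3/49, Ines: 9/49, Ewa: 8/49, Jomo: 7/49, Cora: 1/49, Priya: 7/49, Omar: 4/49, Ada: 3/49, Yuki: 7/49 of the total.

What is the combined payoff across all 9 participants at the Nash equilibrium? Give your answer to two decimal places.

Player j's private return per contributed unit is 5.8 × (j's share). Contributing is weakly dominant for j when that share is at least 1/5.8 = 0.1724, and contributing 0 is dominant otherwise.
Ines alone (share 9/49) is above the threshold, contributing 38; the remaining 8 contribute 0. Total contributed: 38.
The group account pays out 5.8 × 38 = 220.40 in total (split across the unequal shares, but the aggregate is all that matters for the group sum).
The 8 free-riders keep 38 each, adding 304. Group total = 304 + 220.40 = 524.40.

524.40 tokens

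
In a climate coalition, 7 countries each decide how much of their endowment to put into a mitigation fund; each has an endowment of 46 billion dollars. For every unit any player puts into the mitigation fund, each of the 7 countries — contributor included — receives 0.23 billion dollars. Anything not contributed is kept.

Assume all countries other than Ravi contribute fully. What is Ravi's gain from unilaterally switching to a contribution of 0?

Switching from a contribution of 46 to 0 lets Ravi keep an extra 46 billion dollars, but lowers the mitigation fund by 46, which costs Ravi their own share of that drop: 0.23 × 46 = 10.58.
Net gain = 46 − 10.58 = 35.42. The private return per contributed unit (0.23) is below 1, so free-riding is indeed the best response regardless of what the others do.

35.42 billion dollars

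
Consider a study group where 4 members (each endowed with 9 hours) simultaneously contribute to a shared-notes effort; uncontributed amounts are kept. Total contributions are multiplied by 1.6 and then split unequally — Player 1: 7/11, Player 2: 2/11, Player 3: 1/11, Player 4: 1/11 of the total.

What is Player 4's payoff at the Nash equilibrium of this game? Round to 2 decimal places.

Player j's private return per contributed unit is 1.6 × (j's share). Contributing is weakly dominant for j when that share is at least 1/1.6 = 0.6250, and contributing 0 is dominant otherwise.
Player 1 alone (share 7/11) is above the threshold, contributing 9; the remaining 3 contribute 0. Total contributed: 9.
Player 4 keeps 9 and receives 1.6 × 9 × 1/11 = 1.31 from the shared-notes effort, for a payoff of 10.31.

10.31 hours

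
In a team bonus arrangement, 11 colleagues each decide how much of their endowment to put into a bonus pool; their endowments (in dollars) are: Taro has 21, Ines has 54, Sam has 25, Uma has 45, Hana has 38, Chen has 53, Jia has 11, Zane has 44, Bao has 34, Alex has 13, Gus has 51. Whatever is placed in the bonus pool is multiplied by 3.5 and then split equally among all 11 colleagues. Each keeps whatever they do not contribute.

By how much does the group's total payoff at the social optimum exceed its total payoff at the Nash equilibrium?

The private return per contributed unit is 3.5/11 = 0.3182 < 1 for every player regardless of endowment, so the Nash equilibrium is zero contribution and the group total is Σ E_j = 21 + 54 + 25 + 45 + 38 + 53 + 11 + 44 + 34 + 13 + 51 = 389.
Each contributed unit returns 3.500 to the group, so the social optimum is full contribution by everyone: group total = 3.500 × 389 = 1361.50.
Efficiency loss = (3.500 − 1) × 389 = 972.50.

972.50 dollars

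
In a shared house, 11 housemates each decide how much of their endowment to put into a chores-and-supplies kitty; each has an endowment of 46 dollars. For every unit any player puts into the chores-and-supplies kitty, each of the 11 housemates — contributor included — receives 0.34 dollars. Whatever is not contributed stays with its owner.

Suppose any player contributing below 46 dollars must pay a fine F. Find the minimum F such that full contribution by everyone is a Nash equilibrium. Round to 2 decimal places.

30.36 dollars

Given the others contribute fully, the best deviation is to contribute 0 (any partial contribution still incurs the fine and gives up units whose private return 0.34 is below 1).
Deviating from 46 to 0 saves 46 dollars but forfeits the deviator's share of the drop in the chores-and-supplies kitty: 0.34 × 46 = 15.64.
So the deviation gain is 46 − 15.64 = 30.36, and the fine must be at least 30.36 dollars to wipe it out.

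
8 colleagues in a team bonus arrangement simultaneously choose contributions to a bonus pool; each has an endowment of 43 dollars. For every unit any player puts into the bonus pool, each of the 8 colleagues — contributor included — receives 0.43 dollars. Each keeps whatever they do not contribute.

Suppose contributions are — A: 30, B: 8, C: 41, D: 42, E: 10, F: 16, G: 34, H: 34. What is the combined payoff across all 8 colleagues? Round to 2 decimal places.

868.60 dollars

Total contributed: 30 + 8 + 41 + 42 + 10 + 16 + 34 + 34 = 215; total kept: 8 × 43 − 215 = 129.
The bonus pool pays out 0.43 × 8 × 215 = 739.60 in aggregate.
Group total = 129 + 739.60 = 868.60.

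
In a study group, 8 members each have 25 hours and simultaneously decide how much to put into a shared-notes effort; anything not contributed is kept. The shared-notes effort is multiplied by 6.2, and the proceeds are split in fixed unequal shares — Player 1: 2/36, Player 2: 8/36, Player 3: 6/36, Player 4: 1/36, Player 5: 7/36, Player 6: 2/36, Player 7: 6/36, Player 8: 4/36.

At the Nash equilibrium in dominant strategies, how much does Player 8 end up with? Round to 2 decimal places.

For player j, contributing a unit is worthwhile iff 6.2 × (j's share) ≥ 1, i.e. iff j's share is at least 0.1613.
The shares above 0.1613 belong to Player 2, Player 3, Player 5 and Player 7, contributing 25 each; the remaining 4 contribute 0. Total contributed: 100.
Player 8 keeps 25 and receives 6.2 × 100 × 4/36 = 68.89 from the shared-notes effort, for a payoff of 93.89.

93.89 hours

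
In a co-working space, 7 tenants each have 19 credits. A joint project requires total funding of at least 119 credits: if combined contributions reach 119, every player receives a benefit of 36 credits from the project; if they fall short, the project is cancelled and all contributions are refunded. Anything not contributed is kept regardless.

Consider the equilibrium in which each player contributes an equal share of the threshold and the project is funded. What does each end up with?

Equal share of the threshold: 119/7 = 17.
At this profile no one gains by cutting their contribution: any cut drops the total below 119, the project is cancelled, contributions are refunded, and the deviator ends with 19, which is less than 19 − 17 + 36 = 38. Contributing more than 17 just wastes the excess. So contributing exactly 17 is a best response.
Each player's payoff: 19 − 17 + 36 = 38.

38 credits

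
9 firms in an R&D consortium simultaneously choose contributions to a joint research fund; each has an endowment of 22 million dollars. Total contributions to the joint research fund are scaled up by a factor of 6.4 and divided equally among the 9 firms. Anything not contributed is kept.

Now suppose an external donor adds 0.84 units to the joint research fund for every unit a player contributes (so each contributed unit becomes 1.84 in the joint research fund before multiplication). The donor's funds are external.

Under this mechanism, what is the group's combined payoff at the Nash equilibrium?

The effective private return per unit is now 6.4 × 1.84 / 9 = 1.3084 > 1, so every player's dominant strategy flips to full contribution.
So the Nash equilibrium is full contribution by all 9; the group earns 6.4 × 1.84 × 198 = 2331.65.

2331.65 million dollars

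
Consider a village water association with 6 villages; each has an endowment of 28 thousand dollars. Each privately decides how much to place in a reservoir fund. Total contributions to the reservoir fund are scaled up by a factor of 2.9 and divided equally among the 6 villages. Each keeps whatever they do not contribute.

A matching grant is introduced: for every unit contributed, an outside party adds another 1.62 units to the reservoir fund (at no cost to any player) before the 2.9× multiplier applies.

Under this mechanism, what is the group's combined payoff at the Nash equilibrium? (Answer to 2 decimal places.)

With the mechanism, a contributed unit returns 2.9 × 2.62 / 6 = 1.2663 per unit of net cost to the contributor — now above 1 — so contributing fully is weakly dominant for every player.
At the Nash equilibrium everyone contributes 28. Group total payoff = 2.9 × 2.62 × 168 = 1276.46.

1276.46 thousand dollars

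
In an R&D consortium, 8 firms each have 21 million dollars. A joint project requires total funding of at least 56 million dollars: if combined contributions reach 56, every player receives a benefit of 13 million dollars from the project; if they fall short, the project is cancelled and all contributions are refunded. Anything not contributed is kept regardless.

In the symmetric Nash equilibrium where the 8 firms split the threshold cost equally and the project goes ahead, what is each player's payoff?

27 million dollars

Equal share of the threshold: 56/8 = 7.
At this profile no one gains by cutting their contribution: any cut drops the total below 56, the project is cancelled, contributions are refunded, and the deviator ends with 21, which is less than 21 − 7 + 13 = 27. Contributing more than 7 just wastes the excess. So contributing exactly 7 is a best response.
Each player's payoff: 21 − 7 + 13 = 27.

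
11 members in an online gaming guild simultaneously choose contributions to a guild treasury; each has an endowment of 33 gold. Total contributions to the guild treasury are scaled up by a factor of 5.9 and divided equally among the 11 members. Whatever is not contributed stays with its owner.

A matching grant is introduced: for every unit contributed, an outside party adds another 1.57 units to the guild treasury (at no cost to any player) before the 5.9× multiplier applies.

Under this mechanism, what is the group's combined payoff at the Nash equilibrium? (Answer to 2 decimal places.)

The effective private return per unit is now 5.9 × 2.57 / 11 = 1.3785 > 1, so every player's dominant strategy flips to full contribution.
At the Nash equilibrium everyone contributes 33. Group total payoff = 5.9 × 2.57 × 363 = 5504.17.

5504.17 gold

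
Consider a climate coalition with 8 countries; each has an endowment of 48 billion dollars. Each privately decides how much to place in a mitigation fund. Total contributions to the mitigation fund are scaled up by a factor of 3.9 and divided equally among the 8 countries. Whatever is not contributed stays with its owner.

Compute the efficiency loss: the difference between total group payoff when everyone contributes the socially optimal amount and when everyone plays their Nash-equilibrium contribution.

1113.60 billion dollars

Each contributed unit returns 3.9/8 = 0.4875 to its contributor — below 1 — so contributing 0 is dominant for every player. At the Nash equilibrium everyone keeps their 48, and the group total is 8 × 48 = 384.
Each contributed unit returns 3.900 to the group as a whole (0.4875 to each of 8 players), which exceeds 1, so the social optimum is full contribution: group total = 3.900 × 384 = 1497.60.
Efficiency loss = 1497.60 − 384 = 1113.60.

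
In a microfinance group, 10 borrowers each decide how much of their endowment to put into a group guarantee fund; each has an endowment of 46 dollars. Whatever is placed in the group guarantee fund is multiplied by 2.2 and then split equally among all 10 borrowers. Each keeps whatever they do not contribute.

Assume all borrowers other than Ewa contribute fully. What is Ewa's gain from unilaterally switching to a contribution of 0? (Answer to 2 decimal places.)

35.88 dollars

Switching from a contribution of 46 to 0 lets Ewa keep an extra 46 dollars, but lowers the group guarantee fund by 46, which costs Ewa their own share of that drop: 2.2/10 × 46 = 10.12.
Net gain = 46 − 10.12 = 35.88. The private return per contributed unit (0.2200) is below 1, so free-riding is indeed the best response regardless of what the others do.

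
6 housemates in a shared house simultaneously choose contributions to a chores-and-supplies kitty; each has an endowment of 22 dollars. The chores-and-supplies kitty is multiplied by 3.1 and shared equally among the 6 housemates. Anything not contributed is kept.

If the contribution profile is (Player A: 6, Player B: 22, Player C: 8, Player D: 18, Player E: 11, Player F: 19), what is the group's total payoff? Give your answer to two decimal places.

Total contributed: 6 + 22 + 8 + 18 + 11 + 19 = 84; total kept: 6 × 22 − 84 = 48.
The chores-and-supplies kitty pays out 3.1 × 84 = 260.40 in aggregate.
Group total = 48 + 260.40 = 308.40.

308.40 dollars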